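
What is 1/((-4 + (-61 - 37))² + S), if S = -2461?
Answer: 1/7943 ≈ 0.00012590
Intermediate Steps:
1/((-4 + (-61 - 37))² + S) = 1/((-4 + (-61 - 37))² - 2461) = 1/((-4 - 98)² - 2461) = 1/((-102)² - 2461) = 1/(10404 - 2461) = 1/7943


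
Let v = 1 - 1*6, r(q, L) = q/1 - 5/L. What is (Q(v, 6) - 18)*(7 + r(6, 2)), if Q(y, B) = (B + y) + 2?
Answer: -315/2 ≈ -157.50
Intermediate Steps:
r(q, L) = q - 5/L (r(q, L) = q*1 - 5/L = q - 5/L)
v = -5 (v = 1 - 6 = -5)
Q(y, B) = 2 + B + y
(Q(v, 6) - 18)*(7 + r(6, 2)) = ((2 + 6 - 5) - 18)*(7 + (6 - 5/2)) = (3 - 18)*(7 + (6 - 5*½)) = -15*(7 + (6 - 5/2)) = -15*(7 + 7/2) = -15*21/2 = -315/2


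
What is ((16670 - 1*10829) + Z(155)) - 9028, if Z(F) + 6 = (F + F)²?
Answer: 92907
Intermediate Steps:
Z(F) = -6 + 4*F² (Z(F) = -6 + (F + F)² = -6 + (2*F)² = -6 + 4*F²)
((16670 - 1*10829) + Z(155)) - 9028 = ((16670 - 1*10829) + (-6 + 4*155²)) - 9028 = ((16670 - 10829) + (-6 + 4*24025)) - 9028 = (5841 + (-6 + 96100)) - 9028 = (5841 + 96094) - 9028 = 101935 - 9028 = 92907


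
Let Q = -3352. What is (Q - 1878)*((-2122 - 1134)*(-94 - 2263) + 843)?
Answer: -40141479050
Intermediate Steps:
(Q - 1878)*((-2122 - 1134)*(-94 - 2263) + 843) = (-3352 - 1878)*((-2122 - 1134)*(-94 - 2263) + 843) = -5230*(-3256*(-2357) + 843) = -5230*(7674392 + 843) = -5230*7675235 = -40141479050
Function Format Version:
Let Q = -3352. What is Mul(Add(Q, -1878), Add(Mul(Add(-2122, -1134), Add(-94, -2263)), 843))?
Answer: -40141479050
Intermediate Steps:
Mul(Add(Q, -1878), Add(Mul(Add(-2122, -1134), Add(-94, -2263)), 843)) = Mul(Add(-3352, -1878), Add(Mul(Add(-2122, -1134), Add(-94, -2263)), 843)) = Mul(-5230, Add(Mul(-3256, -2357), 843)) = Mul(-5230, Add(7674392, 843)) = Mul(-5230, 7675235) = -40141479050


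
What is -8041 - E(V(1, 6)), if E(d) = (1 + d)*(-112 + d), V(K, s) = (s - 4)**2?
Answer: -7501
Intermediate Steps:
V(K, s) = (-4 + s)**2
-8041 - E(V(1, 6)) = -8041 - (-112 + ((-4 + 6)**2)**2 - 111*(-4 + 6)**2) = -8041 - (-112 + (2**2)**2 - 111*2**2) = -8041 - (-112 + 4**2 - 111*4) = -8041 - (-112 + 16 - 444) = -8041 - 1*(-540) = -8041 + 540 = -7501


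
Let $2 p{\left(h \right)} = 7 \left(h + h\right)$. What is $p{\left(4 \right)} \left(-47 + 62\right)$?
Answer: $420$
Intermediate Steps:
$p{\left(h \right)} = 7 h$ ($p{\left(h \right)} = \frac{7 \left(h + h\right)}{2} = \frac{7 \cdot 2 h}{2} = \frac{14 h}{2} = 7 h$)
$p{\left(4 \right)} \left(-47 + 62\right) = 7 \cdot 4 \left(-47 + 62\right) = 28 \cdot 15 = 420$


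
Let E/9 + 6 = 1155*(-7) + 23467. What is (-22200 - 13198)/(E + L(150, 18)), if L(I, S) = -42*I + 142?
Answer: -17699/66113 ≈ -0.26771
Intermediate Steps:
L(I, S) = 142 - 42*I
E = 138384 (E = -54 + 9*(1155*(-7) + 23467) = -54 + 9*(-8085 + 23467) = -54 + 9*15382 = -54 + 138438 = 138384)
(-22200 - 13198)/(E + L(150, 18)) = (-22200 - 13198)/(138384 + (142 - 42*150)) = -35398/(138384 + (142 - 6300)) = -35398/(138384 - 6158) = -35398/132226 = -35398*1/132226 = -17699/66113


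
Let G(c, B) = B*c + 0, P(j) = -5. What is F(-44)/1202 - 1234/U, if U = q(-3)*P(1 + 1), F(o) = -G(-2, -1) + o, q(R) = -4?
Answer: -371047/6010 ≈ -61.738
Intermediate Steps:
G(c, B) = B*c
F(o) = -2 + o (F(o) = -(-1)*(-2) + o = -1*2 + o = -2 + o)
U = 20 (U = -4*(-5) = 20)
F(-44)/1202 - 1234/U = (-2 - 44)/1202 - 1234/20 = -46*1/1202 - 1234*1/20 = -23/601 - 617/10 = -371047/6010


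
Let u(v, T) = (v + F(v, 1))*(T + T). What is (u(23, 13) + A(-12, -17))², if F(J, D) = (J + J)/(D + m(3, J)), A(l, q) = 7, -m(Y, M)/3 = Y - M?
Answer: 1451686201/3721 ≈ 3.9013e+5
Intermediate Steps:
m(Y, M) = -3*Y + 3*M (m(Y, M) = -3*(Y - M) = -3*Y + 3*M)
F(J, D) = 2*J/(-9 + D + 3*J) (F(J, D) = (J + J)/(D + (-3*3 + 3*J)) = (2*J)/(D + (-9 + 3*J)) = (2*J)/(-9 + D + 3*J) = 2*J/(-9 + D + 3*J))
u(v, T) = 2*T*(v + 2*v/(-8 + 3*v)) (u(v, T) = (v + 2*v/(-9 + 1 + 3*v))*(T + T) = (v + 2*v/(-8 + 3*v))*(2*T) = 2*T*(v + 2*v/(-8 + 3*v)))
(u(23, 13) + A(-12, -17))² = (6*13*23*(-2 + 23)/(-8 + 3*23) + 7)² = (6*13*23*21/(-8 + 69) + 7)² = (6*13*23*21/61 + 7)² = (6*13*23*(1/61)*21 + 7)² = (37674/61 + 7)² = (38101/61)² = 1451686201/3721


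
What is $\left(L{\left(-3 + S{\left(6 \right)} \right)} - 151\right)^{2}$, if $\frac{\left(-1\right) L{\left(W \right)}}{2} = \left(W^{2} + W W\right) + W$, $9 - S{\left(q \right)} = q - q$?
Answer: $94249$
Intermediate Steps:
$S{\left(q \right)} = 9$ ($S{\left(q \right)} = 9 - \left(q - q\right) = 9 - 0 = 9 + 0 = 9$)
$L{\left(W \right)} = - 4 W^{2} - 2 W$ ($L{\left(W \right)} = - 2 \left(\left(W^{2} + W W\right) + W\right) = - 2 \left(\left(W^{2} + W^{2}\right) + W\right) = - 2 \left(2 W^{2} + W\right) = - 2 \left(W + 2 W^{2}\right) = - 4 W^{2} - 2 W$)
$\left(L{\left(-3 + S{\left(6 \right)} \right)} - 151\right)^{2} = \left(- 2 \left(-3 + 9\right) \left(1 + 2 \left(-3 + 9\right)\right) - 151\right)^{2} = \left(\left(-2\right) 6 \left(1 + 2 \cdot 6\right) - 151\right)^{2} = \left(\left(-2\right) 6 \left(1 + 12\right) - 151\right)^{2} = \left(\left(-2\right) 6 \cdot 13 - 151\right)^{2} = \left(-156 - 151\right)^{2} = \left(-307\right)^{2} = 94249$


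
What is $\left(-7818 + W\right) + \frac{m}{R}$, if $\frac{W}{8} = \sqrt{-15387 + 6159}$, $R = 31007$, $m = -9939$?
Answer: $- \frac{242422665}{31007} + 16 i \sqrt{2307} \approx -7818.3 + 768.5 i$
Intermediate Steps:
$W = 16 i \sqrt{2307}$ ($W = 8 \sqrt{-15387 + 6159} = 8 \sqrt{-9228} = 8 \cdot 2 i \sqrt{2307} = 16 i \sqrt{2307} \approx 768.5 i$)
$\left(-7818 + W\right) + \frac{m}{R} = \left(-7818 + 16 i \sqrt{2307}\right) - \frac{9939}{31007} = - \frac{242422665}{31007} + 16 i \sqrt{2307}$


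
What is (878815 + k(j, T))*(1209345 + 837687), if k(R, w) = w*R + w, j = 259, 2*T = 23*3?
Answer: 1817324304120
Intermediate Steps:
T = 69/2 (T = (23*3)/2 = (½)*69 = 69/2 ≈ 34.500)
k(R, w) = w + R*w (k(R, w) = R*w + w = w + R*w)
(878815 + k(j, T))*(1209345 + 837687) = (878815 + 69*(1 + 259)/2)*(1209345 + 837687) = (878815 + (69/2)*260)*2047032 = (878815 + 8970)*2047032 = 887785*2047032 = 1817324304120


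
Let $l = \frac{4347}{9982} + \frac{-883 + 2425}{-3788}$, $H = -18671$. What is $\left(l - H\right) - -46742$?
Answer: $\frac{1920330275}{29357} \approx 65413.0$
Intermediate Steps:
$l = \frac{834}{29357}$ ($l = 4347 \cdot \frac{1}{9982} + 1542 \left(- \frac{1}{3788}\right) = \frac{27}{62} - \frac{771}{1894} = \frac{834}{29357} \approx 0.028409$)
$\left(l - H\right) - -46742 = \left(\frac{834}{29357} - -18671\right) - -46742 = \left(\frac{834}{29357} + 18671\right) + 46742 = \frac{548125381}{29357} + 46742 = \frac{1920330275}{29357}$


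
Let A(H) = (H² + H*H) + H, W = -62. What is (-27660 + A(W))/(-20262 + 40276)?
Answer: -10017/10007 ≈ -1.0010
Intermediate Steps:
A(H) = H + 2*H² (A(H) = (H² + H²) + H = 2*H² + H = H + 2*H²)
(-27660 + A(W))/(-20262 + 40276) = (-27660 - 62*(1 + 2*(-62)))/(-20262 + 40276) = (-27660 - 62*(1 - 124))/20014 = (-27660 - 62*(-123))*(1/20014) = (-27660 + 7626)*(1/20014) = -20034*1/20014 = -10017/10007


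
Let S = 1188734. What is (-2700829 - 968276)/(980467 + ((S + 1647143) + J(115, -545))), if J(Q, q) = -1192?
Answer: -333555/346832 ≈ -0.96172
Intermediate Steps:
(-2700829 - 968276)/(980467 + ((S + 1647143) + J(115, -545))) = (-2700829 - 968276)/(980467 + ((1188734 + 1647143) - 1192)) = -3669105/(980467 + (2835877 - 1192)) = -3669105/(980467 + 2834685) = -3669105/3815152 = -3669105*1/3815152 = -333555/346832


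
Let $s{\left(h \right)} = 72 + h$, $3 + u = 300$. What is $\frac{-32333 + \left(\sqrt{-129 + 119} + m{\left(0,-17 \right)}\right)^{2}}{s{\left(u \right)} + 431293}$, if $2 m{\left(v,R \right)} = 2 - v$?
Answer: $- \frac{16171}{215831} + \frac{i \sqrt{10}}{215831} \approx -0.074924 + 1.4652 \cdot 10^{-5} i$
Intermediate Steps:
$m{\left(v,R \right)} = 1 - \frac{v}{2}$ ($m{\left(v,R \right)} = \frac{2 - v}{2} = 1 - \frac{v}{2}$)
$u = 297$ ($u = -3 + 300 = 297$)
$\frac{-32333 + \left(\sqrt{-129 + 119} + m{\left(0,-17 \right)}\right)^{2}}{s{\left(u \right)} + 431293} = \frac{-32333 + \left(\sqrt{-129 + 119} + \left(1 - 0\right)\right)^{2}}{\left(72 + 297\right) + 431293} = \frac{-32333 + \left(\sqrt{-10} + \left(1 + 0\right)\right)^{2}}{369 + 431293} = \frac{-32333 + \left(i \sqrt{10} + 1\right)^{2}}{431662} = \left(-32333 + \left(1 + i \sqrt{10}\right)^{2}\right) \frac{1}{431662} = - \frac{4619}{61666} + \frac{\left(1 + i \sqrt{10}\right)^{2}}{431662}$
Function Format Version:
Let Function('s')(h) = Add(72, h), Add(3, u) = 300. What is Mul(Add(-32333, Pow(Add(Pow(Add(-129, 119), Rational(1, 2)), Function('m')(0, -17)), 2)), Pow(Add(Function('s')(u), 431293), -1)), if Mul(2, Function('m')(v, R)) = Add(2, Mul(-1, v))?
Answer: Add(Rational(-16171, 215831), Mul(Rational(1, 215831), I, Pow(10, Rational(1, 2)))) ≈ Add(-0.074924, Mul(1.4652e-5, I))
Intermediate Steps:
Function('m')(v, R) = Add(1, Mul(Rational(-1, 2), v)) (Function('m')(v, R) = Mul(Rational(1, 2), Add(2, Mul(-1, v))) = Add(1, Mul(Rational(-1, 2), v)))
u = 297 (u = Add(-3, 300) = 297)
Mul(Add(-32333, Pow(Add(Pow(Add(-129, 119), Rational(1, 2)), Function('m')(0, -17)), 2)), Pow(Add(Function('s')(u), 431293), -1)) = Mul(Add(-32333, Pow(Add(Pow(Add(-129, 119), Rational(1, 2)), Add(1, Mul(Rational(-1, 2), 0))), 2)), Pow(Add(Add(72, 297), 431293), -1)) = Mul(Add(-32333, Pow(Add(Pow(-10, Rational(1, 2)), Add(1, 0)), 2)), Pow(Add(369, 431293), -1)) = Mul(Add(-32333, Pow(Add(Mul(I, Pow(10, Rational(1, 2))), 1), 2)), Pow(431662, -1)) = Mul(Add(-32333, Pow(Add(1, Mul(I, Pow(10, Rational(1, 2)))), 2)), Rational(1, 431662)) = Add(Rational(-4619, 61666), Mul(Rational(1, 431662), Pow(Add(1, Mul(I, Pow(10, Rational(1, 2)))), 2)))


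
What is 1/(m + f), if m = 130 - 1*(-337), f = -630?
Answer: -1/163 ≈ -0.0061350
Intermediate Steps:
m = 467 (m = 130 + 337 = 467)
1/(m + f) = 1/(467 - 630) = 1/(-163) = -1/163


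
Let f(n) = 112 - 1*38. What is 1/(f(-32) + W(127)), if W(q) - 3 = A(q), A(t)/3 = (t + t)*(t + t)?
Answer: 1/193625 ≈ 5.1646e-6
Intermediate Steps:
f(n) = 74 (f(n) = 112 - 38 = 74)
A(t) = 12*t² (A(t) = 3*((t + t)*(t + t)) = 3*((2*t)*(2*t)) = 3*(4*t²) = 12*t²)
W(q) = 3 + 12*q²
1/(f(-32) + W(127)) = 1/(74 + (3 + 12*127²)) = 1/(74 + (3 + 12*16129)) = 1/(74 + (3 + 193548)) = 1/(74 + 193551) = 1/193625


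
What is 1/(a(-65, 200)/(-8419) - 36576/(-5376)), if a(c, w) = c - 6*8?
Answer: 471464/3213967 ≈ 0.14669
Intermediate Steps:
a(c, w) = -48 + c (a(c, w) = c - 48 = -48 + c)
1/(a(-65, 200)/(-8419) - 36576/(-5376)) = 1/((-48 - 65)/(-8419) - 36576/(-5376)) = 1/(-113*(-1/8419) - 36576*(-1/5376)) = 1/(113/8419 + 381/56) = 1/(3213967/471464) = 471464/3213967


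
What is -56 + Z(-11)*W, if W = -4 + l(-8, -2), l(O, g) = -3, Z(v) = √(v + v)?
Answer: -56 - 7*I*√22 ≈ -56.0 - 32.833*I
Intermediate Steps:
Z(v) = √2*√v (Z(v) = √(2*v) = √2*√v)
W = -7 (W = -4 - 3 = -7)
-56 + Z(-11)*W = -56 + (√2*√(-11))*(-7) = -56 + (√2*(I*√11))*(-7) = -56 + (I*√22)*(-7) = -56 - 7*I*√22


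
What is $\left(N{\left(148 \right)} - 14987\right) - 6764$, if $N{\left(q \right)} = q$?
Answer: $-21603$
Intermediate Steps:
$\left(N{\left(148 \right)} - 14987\right) - 6764 = \left(148 - 14987\right) - 6764 = -14839 - 6764 = -21603$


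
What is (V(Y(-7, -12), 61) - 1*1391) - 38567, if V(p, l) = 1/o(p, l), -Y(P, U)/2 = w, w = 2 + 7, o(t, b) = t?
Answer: -719245/18 ≈ -39958.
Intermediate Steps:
w = 9
Y(P, U) = -18 (Y(P, U) = -2*9 = -18)
V(p, l) = 1/p
(V(Y(-7, -12), 61) - 1*1391) - 38567 = (1/(-18) - 1*1391) - 38567 = (-1/18 - 1391) - 38567 = -25039/18 - 38567 = -719245/18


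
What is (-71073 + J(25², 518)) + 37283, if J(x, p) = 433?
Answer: -33357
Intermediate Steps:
(-71073 + J(25², 518)) + 37283 = (-71073 + 433) + 37283 = -70640 + 37283 = -33357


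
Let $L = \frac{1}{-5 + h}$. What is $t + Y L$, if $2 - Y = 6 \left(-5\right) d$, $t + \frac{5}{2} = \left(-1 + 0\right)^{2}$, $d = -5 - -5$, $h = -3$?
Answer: $- \frac{7}{4} \approx -1.75$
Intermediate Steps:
$d = 0$ ($d = -5 + 5 = 0$)
$t = - \frac{3}{2}$ ($t = - \frac{5}{2} + \left(-1 + 0\right)^{2} = - \frac{5}{2} + \left(-1\right)^{2} = - \frac{5}{2} + 1 = - \frac{3}{2} \approx -1.5$)
$Y = 2$ ($Y = 2 - 6 \left(-5\right) 0 = 2 - \left(-30\right) 0 = 2 - 0 = 2 + 0 = 2$)
$L = - \frac{1}{8}$ ($L = \frac{1}{-5 - 3} = \frac{1}{-8} = - \frac{1}{8} \approx -0.125$)
$t + Y L = - \frac{3}{2} + 2 \left(- \frac{1}{8}\right) = - \frac{3}{2} - \frac{1}{4} = - \frac{7}{4}$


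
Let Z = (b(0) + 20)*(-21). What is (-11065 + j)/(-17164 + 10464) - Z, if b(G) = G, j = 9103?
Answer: 1407981/3350 ≈ 420.29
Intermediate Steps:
Z = -420 (Z = (0 + 20)*(-21) = 20*(-21) = -420)
(-11065 + j)/(-17164 + 10464) - Z = (-11065 + 9103)/(-17164 + 10464) - 1*(-420) = -1962/(-6700) + 420 = -1962*(-1/6700) + 420 = 981/3350 + 420 = 1407981/3350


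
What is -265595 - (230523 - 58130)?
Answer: -437988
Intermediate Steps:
-265595 - (230523 - 58130) = -265595 - 1*172393 = -265595 - 172393 = -437988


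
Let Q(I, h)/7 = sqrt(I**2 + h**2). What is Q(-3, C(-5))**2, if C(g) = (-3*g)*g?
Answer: 276066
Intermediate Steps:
C(g) = -3*g**2
Q(I, h) = 7*sqrt(I**2 + h**2)
Q(-3, C(-5))**2 = (7*sqrt((-3)**2 + (-3*(-5)**2)**2))**2 = (7*sqrt(9 + (-3*25)**2))**2 = (7*sqrt(9 + (-75)**2))**2 = (7*sqrt(9 + 5625))**2 = (7*sqrt(5634))**2 = (7*(3*sqrt(626)))**2 = (21*sqrt(626))**2 = 276066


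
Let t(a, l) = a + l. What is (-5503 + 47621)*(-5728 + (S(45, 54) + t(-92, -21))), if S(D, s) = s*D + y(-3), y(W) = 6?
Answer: -143411790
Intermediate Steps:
S(D, s) = 6 + D*s (S(D, s) = s*D + 6 = D*s + 6 = 6 + D*s)
(-5503 + 47621)*(-5728 + (S(45, 54) + t(-92, -21))) = (-5503 + 47621)*(-5728 + ((6 + 45*54) + (-92 - 21))) = 42118*(-5728 + ((6 + 2430) - 113)) = 42118*(-5728 + (2436 - 113)) = 42118*(-5728 + 2323) = 42118*(-3405) = -143411790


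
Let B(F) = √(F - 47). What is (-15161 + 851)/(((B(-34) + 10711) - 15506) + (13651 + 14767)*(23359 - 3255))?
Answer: -817545578787/32639588965419841 + 12879*I/32639588965419841 ≈ -2.5048e-5 + 3.9458e-13*I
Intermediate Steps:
B(F) = √(-47 + F)
(-15161 + 851)/(((B(-34) + 10711) - 15506) + (13651 + 14767)*(23359 - 3255)) = (-15161 + 851)/(((√(-47 - 34) + 10711) - 15506) + (13651 + 14767)*(23359 - 3255)) = -14310/(((√(-81) + 10711) - 15506) + 28418*20104) = -14310/(((9*I + 10711) - 15506) + 571315472) = -14310/(((10711 + 9*I) - 15506) + 571315472) = -14310/((-4795 + 9*I) + 571315472) = -14310*(571310677 - 9*I)/326395889654198410 = -1431*(571310677 - 9*I)/32639588965419841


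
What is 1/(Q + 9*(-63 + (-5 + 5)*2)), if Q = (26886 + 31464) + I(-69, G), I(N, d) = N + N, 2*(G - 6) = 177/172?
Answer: 1/57645 ≈ 1.7348e-5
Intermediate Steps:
G = 2241/344 (G = 6 + (177/172)/2 = 6 + (177*(1/172))/2 = 6 + (½)*(177/172) = 6 + 177/344 = 2241/344 ≈ 6.5145)
I(N, d) = 2*N
Q = 58212 (Q = (26886 + 31464) + 2*(-69) = 58350 - 138 = 58212)
1/(Q + 9*(-63 + (-5 + 5)*2)) = 1/(58212 + 9*(-63 + (-5 + 5)*2)) = 1/(58212 + 9*(-63 + 0*2)) = 1/(58212 + 9*(-63 + 0)) = 1/(58212 + 9*(-63)) = 1/(58212 - 567) = 1/57645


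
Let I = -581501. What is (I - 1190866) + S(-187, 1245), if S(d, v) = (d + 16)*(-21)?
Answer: -1768776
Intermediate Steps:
S(d, v) = -336 - 21*d (S(d, v) = (16 + d)*(-21) = -336 - 21*d)
(I - 1190866) + S(-187, 1245) = (-581501 - 1190866) + (-336 - 21*(-187)) = -1772367 + (-336 + 3927) = -1772367 + 3591 = -1768776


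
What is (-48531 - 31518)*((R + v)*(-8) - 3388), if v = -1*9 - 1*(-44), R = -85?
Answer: 239186412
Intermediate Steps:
v = 35 (v = -9 + 44 = 35)
(-48531 - 31518)*((R + v)*(-8) - 3388) = (-48531 - 31518)*((-85 + 35)*(-8) - 3388) = -80049*(-50*(-8) - 3388) = -80049*(400 - 3388) = -80049*(-2988) = 239186412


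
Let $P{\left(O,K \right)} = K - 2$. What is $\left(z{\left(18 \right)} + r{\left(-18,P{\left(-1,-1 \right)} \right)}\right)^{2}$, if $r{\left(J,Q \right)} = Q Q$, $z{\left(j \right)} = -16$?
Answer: $49$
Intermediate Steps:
$P{\left(O,K \right)} = -2 + K$
$r{\left(J,Q \right)} = Q^{2}$
$\left(z{\left(18 \right)} + r{\left(-18,P{\left(-1,-1 \right)} \right)}\right)^{2} = \left(-16 + \left(-2 - 1\right)^{2}\right)^{2} = \left(-16 + \left(-3\right)^{2}\right)^{2} = \left(-16 + 9\right)^{2} = \left(-7\right)^{2} = 49$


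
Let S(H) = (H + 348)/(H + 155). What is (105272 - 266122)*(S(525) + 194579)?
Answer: -2128280228405/68 ≈ -3.1298e+10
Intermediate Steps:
S(H) = (348 + H)/(155 + H)
(105272 - 266122)*(S(525) + 194579) = (105272 - 266122)*((348 + 525)/(155 + 525) + 194579) = -160850*(873/680 + 194579) = -160850*132314593/680 = -2128280228405/68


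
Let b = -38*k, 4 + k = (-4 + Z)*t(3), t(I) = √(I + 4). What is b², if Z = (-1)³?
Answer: 275804 + 57760*√7 ≈ 4.2862e+5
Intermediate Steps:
Z = -1
t(I) = √(4 + I)
k = -4 - 5*√7 (k = -4 + (-4 - 1)*√(4 + 3) = -4 - 5*√7 ≈ -17.229)
b = 152 + 190*√7 (b = -38*(-4 - 5*√7) = 152 + 190*√7 ≈ 654.69)
b² = (152 + 190*√7)²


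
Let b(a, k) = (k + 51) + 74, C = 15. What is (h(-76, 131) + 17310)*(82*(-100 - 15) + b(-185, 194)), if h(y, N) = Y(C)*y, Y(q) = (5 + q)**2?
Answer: 119262990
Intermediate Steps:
b(a, k) = 125 + k (b(a, k) = (51 + k) + 74 = 125 + k)
h(y, N) = 400*y (h(y, N) = (5 + 15)**2*y = 20**2*y = 400*y)
(h(-76, 131) + 17310)*(82*(-100 - 15) + b(-185, 194)) = (400*(-76) + 17310)*(82*(-100 - 15) + (125 + 194)) = (-30400 + 17310)*(82*(-115) + 319) = -13090*(-9430 + 319) = -13090*(-9111) = 119262990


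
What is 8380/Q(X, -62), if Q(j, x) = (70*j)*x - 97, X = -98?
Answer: 8380/425223 ≈ 0.019707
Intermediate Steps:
Q(j, x) = -97 + 70*j*x (Q(j, x) = 70*j*x - 97 = -97 + 70*j*x)
8380/Q(X, -62) = 8380/(-97 + 70*(-98)*(-62)) = 8380/(-97 + 425320) = 8380/425223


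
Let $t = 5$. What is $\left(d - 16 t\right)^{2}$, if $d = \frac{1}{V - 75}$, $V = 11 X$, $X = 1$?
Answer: $\frac{26224641}{4096} \approx 6402.5$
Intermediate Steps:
$V = 11$ ($V = 11 \cdot 1 = 11$)
$d = - \frac{1}{64}$ ($d = \frac{1}{11 - 75} = \frac{1}{-64} = - \frac{1}{64} \approx -0.015625$)
$\left(d - 16 t\right)^{2} = \left(- \frac{1}{64} - 80\right)^{2} = \left(- \frac{5121}{64}\right)^{2} = \frac{26224641}{4096}$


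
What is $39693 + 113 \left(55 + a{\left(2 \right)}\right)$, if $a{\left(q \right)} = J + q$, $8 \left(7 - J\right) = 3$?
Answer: $\frac{375061}{8} \approx 46883.0$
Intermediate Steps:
$J = \frac{53}{8}$ ($J = 7 - \frac{3}{8} = \frac{53}{8} \approx 6.625$)
$a{\left(q \right)} = \frac{53}{8} + q$
$39693 + 113 \left(55 + a{\left(2 \right)}\right) = 39693 + 113 \left(55 + \left(\frac{53}{8} + 2\right)\right) = 39693 + 113 \left(55 + \frac{69}{8}\right) = 39693 + 113 \cdot \frac{509}{8} = 39693 + \frac{57517}{8} = \frac{375061}{8}$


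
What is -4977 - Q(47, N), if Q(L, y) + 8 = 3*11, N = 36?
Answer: -5002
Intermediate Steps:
Q(L, y) = 25 (Q(L, y) = -8 + 3*11 = -8 + 33 = 25)
-4977 - Q(47, N) = -4977 - 1*25 = -4977 - 25 = -5002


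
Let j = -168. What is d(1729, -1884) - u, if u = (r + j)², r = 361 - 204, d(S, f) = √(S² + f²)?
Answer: -121 + √6538897 ≈ 2436.1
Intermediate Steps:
r = 157
u = 121 (u = (157 - 168)² = (-11)² = 121)
d(1729, -1884) - u = √(1729² + (-1884)²) - 1*121 = √(2989441 + 3549456) - 121 = √6538897 - 121 = -121 + √6538897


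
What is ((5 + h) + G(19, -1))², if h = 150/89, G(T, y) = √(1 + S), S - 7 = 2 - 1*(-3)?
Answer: 456998/7921 + 1190*√13/89 ≈ 105.90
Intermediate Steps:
S = 12 (S = 7 + (2 - 1*(-3)) = 7 + (2 + 3) = 7 + 5 = 12)
G(T, y) = √13 (G(T, y) = √(1 + 12) = √13)
h = 150/89 (h = 150*(1/89) = 150/89 ≈ 1.6854)
((5 + h) + G(19, -1))² = ((5 + 150/89) + √13)² = (595/89 + √13)²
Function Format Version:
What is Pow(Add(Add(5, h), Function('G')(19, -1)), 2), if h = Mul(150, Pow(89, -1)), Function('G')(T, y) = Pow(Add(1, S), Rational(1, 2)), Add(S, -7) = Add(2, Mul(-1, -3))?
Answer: Add(Rational(456998, 7921), Mul(Rational(1190, 89), Pow(13, Rational(1, 2)))) ≈ 105.90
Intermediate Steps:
S = 12 (S = Add(7, Add(2, Mul(-1, -3))) = Add(7, Add(2, 3)) = Add(7, 5) = 12)
Function('G')(T, y) = Pow(13, Rational(1, 2)) (Function('G')(T, y) = Pow(Add(1, 12), Rational(1, 2)) = Pow(13, Rational(1, 2)))
h = Rational(150, 89) (h = Mul(150, Rational(1, 89)) = Rational(150, 89) ≈ 1.6854)
Pow(Add(Add(5, h), Function('G')(19, -1)), 2) = Pow(Add(Add(5, Rational(150, 89)), Pow(13, Rational(1, 2))), 2) = Pow(Add(Rational(595, 89), Pow(13, Rational(1, 2))), 2)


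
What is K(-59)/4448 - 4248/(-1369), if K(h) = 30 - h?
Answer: 19016945/6089312 ≈ 3.1230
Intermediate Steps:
K(-59)/4448 - 4248/(-1369) = (30 - 1*(-59))/4448 - 4248/(-1369) = (30 + 59)*(1/4448) - 4248*(-1/1369) = 89*(1/4448) + 4248/1369 = 89/4448 + 4248/1369 = 19016945/6089312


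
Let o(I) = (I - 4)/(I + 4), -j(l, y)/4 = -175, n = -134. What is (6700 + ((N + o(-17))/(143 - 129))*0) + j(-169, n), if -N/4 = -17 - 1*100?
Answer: 7400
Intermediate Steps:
N = 468 (N = -4*(-17 - 1*100) = -4*(-17 - 100) = -4*(-117) = 468)
j(l, y) = 700 (j(l, y) = -4*(-175) = 700)
o(I) = (-4 + I)/(4 + I)
(6700 + ((N + o(-17))/(143 - 129))*0) + j(-169, n) = (6700 + ((468 + (-4 - 17)/(4 - 17))/(143 - 129))*0) + 700 = (6700 + ((468 - 21/(-13))/14)*0) + 700 = (6700 + ((468 - 1/13*(-21))*(1/14))*0) + 700 = (6700 + ((468 + 21/13)*(1/14))*0) + 700 = (6700 + ((6105/13)*(1/14))*0) + 700 = (6700 + (6105/182)*0) + 700 = (6700 + 0) + 700 = 6700 + 700 = 7400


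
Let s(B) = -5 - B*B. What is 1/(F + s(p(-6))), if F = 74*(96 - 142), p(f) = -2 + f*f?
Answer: -1/4565 ≈ -0.00021906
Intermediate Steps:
p(f) = -2 + f²
s(B) = -5 - B²
F = -3404 (F = 74*(-46) = -3404)
1/(F + s(p(-6))) = 1/(-3404 + (-5 - (-2 + (-6)²)²)) = 1/(-3404 + (-5 - (-2 + 36)²)) = 1/(-3404 + (-5 - 1*34²)) = 1/(-3404 + (-5 - 1*1156)) = 1/(-3404 + (-5 - 1156)) = 1/(-3404 - 1161) = 1/(-4565) = -1/4565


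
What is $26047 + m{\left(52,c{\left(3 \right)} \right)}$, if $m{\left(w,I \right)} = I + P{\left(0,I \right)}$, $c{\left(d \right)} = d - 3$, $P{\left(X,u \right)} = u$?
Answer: $26047$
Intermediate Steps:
$c{\left(d \right)} = -3 + d$
$m{\left(w,I \right)} = 2 I$ ($m{\left(w,I \right)} = I + I = 2 I$)
$26047 + m{\left(52,c{\left(3 \right)} \right)} = 26047 + 2 \left(-3 + 3\right) = 26047 + 2 \cdot 0 = 26047 + 0 = 26047$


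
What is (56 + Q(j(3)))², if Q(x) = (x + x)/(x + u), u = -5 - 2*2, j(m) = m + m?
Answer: 2704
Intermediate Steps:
j(m) = 2*m
u = -9 (u = -5 - 4 = -9)
Q(x) = 2*x/(-9 + x) (Q(x) = (x + x)/(x - 9) = (2*x)/(-9 + x) = 2*x/(-9 + x))
(56 + Q(j(3)))² = (56 + 2*(2*3)/(-9 + 2*3))² = (56 + 2*6/(-9 + 6))² = (56 + 2*6/(-3))² = (56 + 2*6*(-⅓))² = (56 - 4)² = 52² = 2704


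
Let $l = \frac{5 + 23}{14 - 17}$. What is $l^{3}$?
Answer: $- \frac{21952}{27} \approx -813.04$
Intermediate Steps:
$l = - \frac{28}{3}$ ($l = \frac{28}{-3} = 28 \left(- \frac{1}{3}\right) = - \frac{28}{3} \approx -9.3333$)
$l^{3} = \left(- \frac{28}{3}\right)^{3} = - \frac{21952}{27}$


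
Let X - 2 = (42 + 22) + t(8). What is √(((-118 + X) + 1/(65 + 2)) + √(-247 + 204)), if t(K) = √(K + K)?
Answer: √(-215405 + 4489*I*√43)/67 ≈ 0.47222 + 6.9432*I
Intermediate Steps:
t(K) = √2*√K (t(K) = √(2*K) = √2*√K)
X = 70 (X = 2 + ((42 + 22) + √2*√8) = 2 + (64 + √2*(2*√2)) = 2 + (64 + 4) = 2 + 68 = 70)
√(((-118 + X) + 1/(65 + 2)) + √(-247 + 204)) = √(((-118 + 70) + 1/(65 + 2)) + √(-247 + 204)) = √((-48 + 1/67) + √(-43)) = √((-48 + 1/67) + I*√43) = √(-3215/67 + I*√43)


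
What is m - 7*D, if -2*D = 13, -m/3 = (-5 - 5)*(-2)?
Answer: -29/2 ≈ -14.500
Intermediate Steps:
m = -60 (m = -3*(-5 - 5)*(-2) = -(-30)*(-2) = -3*20 = -60)
D = -13/2 (D = -½*13 = -13/2 ≈ -6.5000)
m - 7*D = -60 - 7*(-13/2) = -60 + 91/2 = -29/2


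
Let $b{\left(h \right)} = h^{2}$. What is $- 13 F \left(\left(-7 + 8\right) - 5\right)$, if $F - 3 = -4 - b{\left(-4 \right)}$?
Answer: $-884$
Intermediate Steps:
$F = -17$ ($F = 3 - 20 = -17$)
$- 13 F \left(\left(-7 + 8\right) - 5\right) = \left(-13\right) \left(-17\right) \left(\left(-7 + 8\right) - 5\right) = 221 \left(1 - 5\right) = 221 \left(-4\right) = -884$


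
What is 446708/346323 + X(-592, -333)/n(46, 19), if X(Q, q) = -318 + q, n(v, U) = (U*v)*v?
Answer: 17733992159/13923569892 ≈ 1.2737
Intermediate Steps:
n(v, U) = U*v²
446708/346323 + X(-592, -333)/n(46, 19) = 446708/346323 + (-318 - 333)/((19*46²)) = 446708*(1/346323) - 651/(19*2116) = 446708/346323 - 651/40204 = 17733992159/13923569892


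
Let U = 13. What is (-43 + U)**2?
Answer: 900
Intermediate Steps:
(-43 + U)**2 = (-43 + 13)**2 = (-30)**2 = 900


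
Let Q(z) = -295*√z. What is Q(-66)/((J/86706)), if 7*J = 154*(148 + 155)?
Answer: -4263045*I*√66/1111 ≈ -31173.0*I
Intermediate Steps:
J = 6666 (J = (154*(148 + 155))/7 = (154*303)/7 = (⅐)*46662 = 6666)
Q(-66)/((J/86706)) = (-295*I*√66)/((6666/86706)) = (-295*I*√66)/((6666*(1/86706))) = (-295*I*√66)/(1111/14451) = -295*I*√66*(14451/1111) = -4263045*I*√66/1111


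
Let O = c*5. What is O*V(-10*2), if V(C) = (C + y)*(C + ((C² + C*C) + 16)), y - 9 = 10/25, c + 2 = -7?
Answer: 379692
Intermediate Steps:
c = -9 (c = -2 - 7 = -9)
y = 47/5 (y = 9 + 10/25 = 9 + 10*(1/25) = 9 + ⅖ = 47/5 ≈ 9.4000)
V(C) = (47/5 + C)*(16 + C + 2*C²) (V(C) = (C + 47/5)*(C + ((C² + C*C) + 16)) = (47/5 + C)*(C + ((C² + C²) + 16)) = (47/5 + C)*(C + (2*C² + 16)) = (47/5 + C)*(C + (16 + 2*C²)) = (47/5 + C)*(16 + C + 2*C²))
O = -45 (O = -9*5 = -45)
O*V(-10*2) = -45*(752/5 + 2*(-10*2)³ + 99*(-10*2)²/5 + 127*(-10*2)/5) = -45*(752/5 + 2*(-20)³ + (99/5)*(-20)² + (127/5)*(-20)) = -45*(752/5 + 2*(-8000) + (99/5)*400 - 508) = -45*(752/5 - 16000 + 7920 - 508) = -45*(-42188/5) = 379692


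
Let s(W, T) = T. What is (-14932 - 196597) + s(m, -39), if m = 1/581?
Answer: -211568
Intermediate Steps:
m = 1/581 ≈ 0.0017212
(-14932 - 196597) + s(m, -39) = (-14932 - 196597) - 39 = -211529 - 39 = -211568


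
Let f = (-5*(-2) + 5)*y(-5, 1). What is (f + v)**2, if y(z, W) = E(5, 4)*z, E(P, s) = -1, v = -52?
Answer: 529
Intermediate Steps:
y(z, W) = -z
f = 75 (f = (-5*(-2) + 5)*(-1*(-5)) = (10 + 5)*5 = 15*5 = 75)
(f + v)**2 = (75 - 52)**2 = 23**2 = 529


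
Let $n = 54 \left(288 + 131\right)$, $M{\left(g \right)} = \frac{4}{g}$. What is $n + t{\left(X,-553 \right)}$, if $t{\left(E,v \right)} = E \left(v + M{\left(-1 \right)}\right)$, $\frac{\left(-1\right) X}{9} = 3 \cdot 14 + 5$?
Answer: $258237$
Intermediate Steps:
$X = -423$ ($X = - 9 \left(3 \cdot 14 + 5\right) = - 9 \left(42 + 5\right) = \left(-9\right) 47 = -423$)
$t{\left(E,v \right)} = E \left(-4 + v\right)$ ($t{\left(E,v \right)} = E \left(v + \frac{4}{-1}\right) = E \left(v + 4 \left(-1\right)\right) = E \left(v - 4\right) = E \left(-4 + v\right)$)
$n = 22626$ ($n = 54 \cdot 419 = 22626$)
$n + t{\left(X,-553 \right)} = 22626 - 423 \left(-4 - 553\right) = 22626 - -235611 = 22626 + 235611 = 258237$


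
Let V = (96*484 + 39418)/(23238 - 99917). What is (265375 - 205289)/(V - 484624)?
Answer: -2303667197/18580284789 ≈ -0.12398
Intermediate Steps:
V = -85882/76679 (V = (46464 + 39418)/(-76679) = 85882*(-1/76679) = -85882/76679 ≈ -1.1200)
(265375 - 205289)/(V - 484624) = (265375 - 205289)/(-85882/76679 - 484624) = 60086/(-37160569578/76679) = 60086*(-76679/37160569578) = -2303667197/18580284789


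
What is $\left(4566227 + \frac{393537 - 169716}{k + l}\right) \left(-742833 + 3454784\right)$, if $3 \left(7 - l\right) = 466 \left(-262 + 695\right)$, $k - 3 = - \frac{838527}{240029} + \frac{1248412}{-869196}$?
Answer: $\frac{924235026575542900707071033}{74635148940068} \approx 1.2383 \cdot 10^{13}$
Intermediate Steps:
$k = - \frac{2141503501}{1109745993}$ ($k = 3 + \left(- \frac{838527}{240029} + \frac{1248412}{-869196}\right) = 3 + \left(\left(-838527\right) \frac{1}{240029} + 1248412 \left(- \frac{1}{869196}\right)\right) = 3 - \frac{5470741480}{1109745993} = - \frac{2141503501}{1109745993} \approx -1.9297$)
$l = - \frac{201757}{3}$ ($l = 7 - \frac{466 \left(-262 + 695\right)}{3} = 7 - \frac{466 \cdot 433}{3} = 7 - \frac{201778}{3} = - \frac{201757}{3} \approx -67252.0$)
$\left(4566227 + \frac{393537 - 169716}{k + l}\right) \left(-742833 + 3454784\right) = \left(4566227 + \frac{393537 - 169716}{- \frac{2141503501}{1109745993} - \frac{201757}{3}}\right) \left(-742833 + 3454784\right) = \left(4566227 + \frac{223821}{- \frac{74635148940068}{1109745993}}\right) 2711951 = \left(4566227 + 223821 \left(- \frac{1109745993}{74635148940068}\right)\right) 2711951 = \left(4566227 - \frac{248384457899253}{74635148940068}\right) 2711951 = \frac{340800783854701984183}{74635148940068} \cdot 2711951 = \frac{924235026575542900707071033}{74635148940068}$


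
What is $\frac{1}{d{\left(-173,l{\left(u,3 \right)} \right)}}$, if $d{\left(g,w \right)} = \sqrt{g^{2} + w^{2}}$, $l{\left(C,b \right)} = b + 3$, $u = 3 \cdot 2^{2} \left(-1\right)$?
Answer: $\frac{\sqrt{29965}}{29965} \approx 0.0057769$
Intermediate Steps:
$u = -12$ ($u = 3 \cdot 4 \left(-1\right) = 12 \left(-1\right) = -12$)
$l{\left(C,b \right)} = 3 + b$
$\frac{1}{d{\left(-173,l{\left(u,3 \right)} \right)}} = \frac{1}{\sqrt{\left(-173\right)^{2} + \left(3 + 3\right)^{2}}} = \frac{1}{\sqrt{29929 + 6^{2}}} = \frac{1}{\sqrt{29929 + 36}} = \frac{1}{\sqrt{29965}} = \frac{\sqrt{29965}}{29965}$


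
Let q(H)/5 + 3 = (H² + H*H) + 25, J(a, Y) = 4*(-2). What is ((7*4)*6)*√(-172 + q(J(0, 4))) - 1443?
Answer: -1443 + 2856*√2 ≈ 2596.0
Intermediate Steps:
J(a, Y) = -8
q(H) = 110 + 10*H² (q(H) = -15 + 5*((H² + H*H) + 25) = -15 + 5*((H² + H²) + 25) = -15 + 5*(2*H² + 25) = -15 + 5*(25 + 2*H²) = -15 + (125 + 10*H²) = 110 + 10*H²)
((7*4)*6)*√(-172 + q(J(0, 4))) - 1443 = ((7*4)*6)*√(-172 + (110 + 10*(-8)²)) - 1443 = (28*6)*√(-172 + (110 + 10*64)) - 1443 = 168*√(-172 + (110 + 640)) - 1443 = 168*√(-172 + 750) - 1443 = 168*√578 - 1443 = 168*(17*√2) - 1443 = 2856*√2 - 1443 = -1443 + 2856*√2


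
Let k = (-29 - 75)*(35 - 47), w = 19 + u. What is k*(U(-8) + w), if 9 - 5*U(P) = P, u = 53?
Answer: 470496/5 ≈ 94099.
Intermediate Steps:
U(P) = 9/5 - P/5
w = 72 (w = 19 + 53 = 72)
k = 1248 (k = -104*(-12) = 1248)
k*(U(-8) + w) = 1248*((9/5 - 1/5*(-8)) + 72) = 1248*((9/5 + 8/5) + 72) = 1248*(17/5 + 72) = 1248*(377/5) = 470496/5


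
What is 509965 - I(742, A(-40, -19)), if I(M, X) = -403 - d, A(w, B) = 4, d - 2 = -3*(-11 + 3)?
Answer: 510394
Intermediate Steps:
d = 26 (d = 2 - 3*(-11 + 3) = 2 - 3*(-8) = 2 + 24 = 26)
I(M, X) = -429 (I(M, X) = -403 - 1*26 = -403 - 26 = -429)
509965 - I(742, A(-40, -19)) = 509965 - 1*(-429) = 509965 + 429 = 510394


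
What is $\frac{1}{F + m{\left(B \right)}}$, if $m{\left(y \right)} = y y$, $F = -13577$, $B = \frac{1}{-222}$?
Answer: $- \frac{49284}{669128867} \approx -7.3654 \cdot 10^{-5}$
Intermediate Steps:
$B = - \frac{1}{222} \approx -0.0045045$
$m{\left(y \right)} = y^{2}$
$\frac{1}{F + m{\left(B \right)}} = \frac{1}{-13577 + \left(- \frac{1}{222}\right)^{2}} = \frac{1}{-13577 + \frac{1}{49284}} = \frac{1}{- \frac{669128867}{49284}} = - \frac{49284}{669128867}$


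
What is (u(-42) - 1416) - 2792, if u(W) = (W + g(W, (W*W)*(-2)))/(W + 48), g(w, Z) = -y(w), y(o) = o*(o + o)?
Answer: -4803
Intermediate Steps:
y(o) = 2*o² (y(o) = o*(2*o) = 2*o²)
g(w, Z) = -2*w²
u(W) = (W - 2*W²)/(48 + W) (u(W) = (W - 2*W²)/(W + 48) = (W - 2*W²)/(48 + W))
(u(-42) - 1416) - 2792 = (-42*(1 - 2*(-42))/(48 - 42) - 1416) - 2792 = (-42*(1 + 84)/6 - 1416) - 2792 = (-42*⅙*85 - 1416) - 2792 = (-595 - 1416) - 2792 = -2011 - 2792 = -4803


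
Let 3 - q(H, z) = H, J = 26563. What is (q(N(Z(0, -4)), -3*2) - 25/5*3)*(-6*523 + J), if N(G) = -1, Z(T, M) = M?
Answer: -257675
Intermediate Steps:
q(H, z) = 3 - H
(q(N(Z(0, -4)), -3*2) - 25/5*3)*(-6*523 + J) = ((3 - 1*(-1)) - 25/5*3)*(-6*523 + 26563) = ((3 + 1) - 25*1/5*3)*(-3138 + 26563) = (4 - 5*3)*23425 = (4 - 15)*23425 = -11*23425 = -257675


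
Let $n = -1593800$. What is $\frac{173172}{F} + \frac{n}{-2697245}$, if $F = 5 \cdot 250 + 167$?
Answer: $\frac{93869145148}{764399233} \approx 122.8$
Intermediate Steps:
$F = 1417$ ($F = 1250 + 167 = 1417$)
$\frac{173172}{F} + \frac{n}{-2697245} = \frac{173172}{1417} - \frac{1593800}{-2697245} = 173172 \cdot \frac{1}{1417} - - \frac{318760}{539449} = \frac{173172}{1417} + \frac{318760}{539449} = \frac{93869145148}{764399233}$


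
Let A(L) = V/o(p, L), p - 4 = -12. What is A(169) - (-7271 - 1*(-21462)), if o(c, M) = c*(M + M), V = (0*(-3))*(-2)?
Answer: -14191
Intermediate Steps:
p = -8 (p = 4 - 12 = -8)
V = 0 (V = 0*(-2) = 0)
o(c, M) = 2*M*c (o(c, M) = c*(2*M) = 2*M*c)
A(L) = 0 (A(L) = 0/((2*L*(-8))) = 0/((-16*L)) = 0*(-1/(16*L)) = 0)
A(169) - (-7271 - 1*(-21462)) = 0 - (-7271 - 1*(-21462)) = 0 - (-7271 + 21462) = 0 - 1*14191 = 0 - 14191 = -14191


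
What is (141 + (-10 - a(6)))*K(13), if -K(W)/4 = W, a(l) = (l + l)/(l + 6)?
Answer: -6760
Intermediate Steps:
a(l) = 2*l/(6 + l) (a(l) = (2*l)/(6 + l) = 2*l/(6 + l))
K(W) = -4*W
(141 + (-10 - a(6)))*K(13) = (141 + (-10 - 2*6/(6 + 6)))*(-4*13) = (141 + (-10 - 2*6/12))*(-52) = (141 + (-10 - 1*1))*(-52) = (141 + (-10 - 1))*(-52) = (141 - 11)*(-52) = 130*(-52) = -6760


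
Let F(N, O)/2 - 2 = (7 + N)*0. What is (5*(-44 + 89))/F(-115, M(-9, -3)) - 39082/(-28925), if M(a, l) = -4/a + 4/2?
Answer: 6664453/115700 ≈ 57.601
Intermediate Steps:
M(a, l) = 2 - 4/a (M(a, l) = -4/a + 4*(½) = -4/a + 2 = 2 - 4/a)
F(N, O) = 4 (F(N, O) = 4 + 2*((7 + N)*0) = 4 + 2*0 = 4 + 0 = 4)
(5*(-44 + 89))/F(-115, M(-9, -3)) - 39082/(-28925) = (5*(-44 + 89))/4 - 39082/(-28925) = (5*45)*(¼) - 39082*(-1/28925) = 225*(¼) + 39082/28925 = 225/4 + 39082/28925 = 6664453/115700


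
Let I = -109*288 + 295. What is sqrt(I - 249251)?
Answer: 2*I*sqrt(70087) ≈ 529.48*I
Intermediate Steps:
I = -31097 (I = -31392 + 295 = -31097)
sqrt(I - 249251) = sqrt(-31097 - 249251) = sqrt(-280348) = 2*I*sqrt(70087)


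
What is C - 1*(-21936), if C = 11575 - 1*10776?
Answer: 22735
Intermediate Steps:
C = 799 (C = 11575 - 10776 = 799)
C - 1*(-21936) = 799 - 1*(-21936) = 799 + 21936 = 22735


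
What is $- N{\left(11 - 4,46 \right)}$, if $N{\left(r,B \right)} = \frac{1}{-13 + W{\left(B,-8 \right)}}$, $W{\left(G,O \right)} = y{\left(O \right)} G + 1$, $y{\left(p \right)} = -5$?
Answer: $\frac{1}{242} \approx 0.0041322$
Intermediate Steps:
$W{\left(G,O \right)} = 1 - 5 G$ ($W{\left(G,O \right)} = - 5 G + 1 = 1 - 5 G$)
$N{\left(r,B \right)} = \frac{1}{-12 - 5 B}$ ($N{\left(r,B \right)} = \frac{1}{-13 - \left(-1 + 5 B\right)} = \frac{1}{-12 - 5 B}$)
$- N{\left(11 - 4,46 \right)} = - \frac{1}{-12 - 230} = - \frac{1}{-242} = \left(-1\right) \left(- \frac{1}{242}\right) = \frac{1}{242}$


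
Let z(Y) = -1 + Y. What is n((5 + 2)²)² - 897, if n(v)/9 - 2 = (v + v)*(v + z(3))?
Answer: 2024999103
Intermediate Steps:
n(v) = 18 + 18*v*(2 + v) (n(v) = 18 + 9*((v + v)*(v + (-1 + 3))) = 18 + 9*((2*v)*(v + 2)) = 18 + 9*((2*v)*(2 + v)) = 18 + 9*(2*v*(2 + v)) = 18 + 18*v*(2 + v))
n((5 + 2)²)² - 897 = (18 + 18*((5 + 2)²)² + 36*(5 + 2)²)² - 897 = (18 + 18*(7²)² + 36*7²)² - 897 = (18 + 18*49² + 36*49)² - 897 = (18 + 18*2401 + 1764)² - 897 = (18 + 43218 + 1764)² - 897 = 45000² - 897 = 2025000000 - 897 = 2024999103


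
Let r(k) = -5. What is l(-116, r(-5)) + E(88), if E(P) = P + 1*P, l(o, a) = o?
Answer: 60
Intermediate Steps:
E(P) = 2*P (E(P) = P + P = 2*P)
l(-116, r(-5)) + E(88) = -116 + 2*88 = -116 + 176 = 60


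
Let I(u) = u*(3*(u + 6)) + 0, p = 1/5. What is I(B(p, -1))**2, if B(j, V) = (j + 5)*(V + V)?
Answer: 11778624/625 ≈ 18846.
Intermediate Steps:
p = 1/5 ≈ 0.20000
B(j, V) = 2*V*(5 + j) (B(j, V) = (5 + j)*(2*V) = 2*V*(5 + j))
I(u) = u*(18 + 3*u) (I(u) = u*(3*(6 + u)) + 0 = u*(18 + 3*u) + 0 = u*(18 + 3*u))
I(B(p, -1))**2 = (3*(2*(-1)*(5 + 1/5))*(6 + 2*(-1)*(5 + 1/5)))**2 = (3*(2*(-1)*(26/5))*(6 + 2*(-1)*(26/5)))**2 = (3*(-52/5)*(6 - 52/5))**2 = (3*(-52/5)*(-22/5))**2 = (3432/25)**2 = 11778624/625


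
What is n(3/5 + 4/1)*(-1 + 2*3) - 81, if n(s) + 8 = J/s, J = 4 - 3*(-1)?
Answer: -2608/23 ≈ -113.39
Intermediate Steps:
J = 7 (J = 4 + 3 = 7)
n(s) = -8 + 7/s
n(3/5 + 4/1)*(-1 + 2*3) - 81 = (-8 + 7/(3/5 + 4/1))*(-1 + 2*3) - 81 = (-8 + 7/(3*(1/5) + 4*1))*(-1 + 6) - 81 = (-8 + 7/(3/5 + 4))*5 - 81 = (-8 + 7/(23/5))*5 - 81 = (-8 + 7*(5/23))*5 - 81 = (-8 + 35/23)*5 - 81 = -149/23*5 - 81 = -745/23 - 81 = -2608/23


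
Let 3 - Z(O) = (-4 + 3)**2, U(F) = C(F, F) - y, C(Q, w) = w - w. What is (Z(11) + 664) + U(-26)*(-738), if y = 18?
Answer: 13950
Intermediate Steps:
C(Q, w) = 0
U(F) = -18 (U(F) = 0 - 1*18 = 0 - 18 = -18)
Z(O) = 2 (Z(O) = 3 - (-4 + 3)**2 = 3 - 1*(-1)**2 = 3 - 1*1 = 3 - 1 = 2)
(Z(11) + 664) + U(-26)*(-738) = (2 + 664) - 18*(-738) = 666 + 13284 = 13950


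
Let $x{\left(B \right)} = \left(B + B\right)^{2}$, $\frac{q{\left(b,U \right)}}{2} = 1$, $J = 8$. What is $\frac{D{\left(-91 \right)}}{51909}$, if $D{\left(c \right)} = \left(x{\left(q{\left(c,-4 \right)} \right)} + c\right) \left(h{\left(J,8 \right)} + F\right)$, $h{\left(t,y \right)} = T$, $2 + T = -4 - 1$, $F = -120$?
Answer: $\frac{3175}{17303} \approx 0.18349$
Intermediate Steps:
$q{\left(b,U \right)} = 2$ ($q{\left(b,U \right)} = 2 \cdot 1 = 2$)
$T = -7$ ($T = -2 - 5 = -7$)
$h{\left(t,y \right)} = -7$
$x{\left(B \right)} = 4 B^{2}$ ($x{\left(B \right)} = \left(2 B\right)^{2} = 4 B^{2}$)
$D{\left(c \right)} = -2032 - 127 c$ ($D{\left(c \right)} = \left(4 \cdot 2^{2} + c\right) \left(-7 - 120\right) = \left(4 \cdot 4 + c\right) \left(-127\right) = \left(16 + c\right) \left(-127\right) = -2032 - 127 c$)
$\frac{D{\left(-91 \right)}}{51909} = \frac{-2032 - -11557}{51909} = \left(-2032 + 11557\right) \frac{1}{51909} = 9525 \cdot \frac{1}{51909} = \frac{3175}{17303}$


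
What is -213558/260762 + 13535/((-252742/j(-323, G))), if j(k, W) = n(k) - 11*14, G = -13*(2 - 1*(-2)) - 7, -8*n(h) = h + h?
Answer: 409108950583/131811018808 ≈ 3.1038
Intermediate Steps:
n(h) = -h/4 (n(h) = -(h + h)/8 = -h/4)
G = -59 (G = -13*(2 + 2) - 7 = -13*4 - 7 = -52 - 7 = -59)
j(k, W) = -154 - k/4 (j(k, W) = -k/4 - 11*14 = -k/4 - 154 = -154 - k/4)
-213558/260762 + 13535/((-252742/j(-323, G))) = -213558/260762 + 13535/((-252742/(-154 - 1/4*(-323)))) = -213558*1/260762 + 13535/((-252742/(-154 + 323/4))) = -106779/130381 + 13535/((-252742/(-293/4))) = -106779/130381 + 13535/((-252742*(-4/293))) = -106779/130381 + 13535/(1010968/293) = -106779/130381 + 13535*(293/1010968) = -106779/130381 + 3965755/1010968 = 409108950583/131811018808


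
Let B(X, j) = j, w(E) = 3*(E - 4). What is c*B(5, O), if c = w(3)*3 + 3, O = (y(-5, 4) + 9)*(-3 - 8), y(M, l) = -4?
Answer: 330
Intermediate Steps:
w(E) = -12 + 3*E (w(E) = 3*(-4 + E) = -12 + 3*E)
O = -55 (O = (-4 + 9)*(-3 - 8) = 5*(-11) = -55)
c = -6 (c = (-12 + 3*3)*3 + 3 = (-12 + 9)*3 + 3 = -3*3 + 3 = -9 + 3 = -6)
c*B(5, O) = -6*(-55) = 330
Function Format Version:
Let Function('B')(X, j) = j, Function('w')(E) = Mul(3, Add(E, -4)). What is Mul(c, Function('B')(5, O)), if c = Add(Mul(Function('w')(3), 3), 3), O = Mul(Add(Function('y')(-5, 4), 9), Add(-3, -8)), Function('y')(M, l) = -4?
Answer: 330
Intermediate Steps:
Function('w')(E) = Add(-12, Mul(3, E)) (Function('w')(E) = Mul(3, Add(-4, E)) = Add(-12, Mul(3, E)))
O = -55 (O = Mul(Add(-4, 9), Add(-3, -8)) = Mul(5, -11) = -55)
c = -6 (c = Add(Mul(Add(-12, Mul(3, 3)), 3), 3) = Add(Mul(Add(-12, 9), 3), 3) = Add(Mul(-3, 3), 3) = Add(-9, 3) = -6)
Mul(c, Function('B')(5, O)) = Mul(-6, -55) = 330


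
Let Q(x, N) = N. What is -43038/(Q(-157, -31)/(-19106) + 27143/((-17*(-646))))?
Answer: -41807051831/2402475 ≈ -17402.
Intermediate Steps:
-43038/(Q(-157, -31)/(-19106) + 27143/((-17*(-646)))) = -43038/(-31/(-19106) + 27143/((-17*(-646)))) = -43038/(-31*(-1/19106) + 27143/10982) = -43038/(31/19106 + 27143*(1/10982)) = -43038/(31/19106 + 27143/10982) = -43038/129733650/52455523 = -43038*52455523/129733650 = -41807051831/2402475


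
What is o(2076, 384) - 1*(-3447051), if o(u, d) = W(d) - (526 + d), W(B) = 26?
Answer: 3446167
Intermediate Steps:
o(u, d) = -500 - d (o(u, d) = 26 - (526 + d) = 26 + (-526 - d) = -500 - d)
o(2076, 384) - 1*(-3447051) = (-500 - 1*384) - 1*(-3447051) = (-500 - 384) + 3447051 = -884 + 3447051 = 3446167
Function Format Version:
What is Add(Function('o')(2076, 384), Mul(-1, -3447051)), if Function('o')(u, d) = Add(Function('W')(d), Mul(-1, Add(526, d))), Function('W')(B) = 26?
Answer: 3446167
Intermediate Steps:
Function('o')(u, d) = Add(-500, Mul(-1, d)) (Function('o')(u, d) = Add(26, Mul(-1, Add(526, d))) = Add(26, Add(-526, Mul(-1, d))) = Add(-500, Mul(-1, d)))
Add(Function('o')(2076, 384), Mul(-1, -3447051)) = Add(Add(-500, Mul(-1, 384)), Mul(-1, -3447051)) = Add(Add(-500, -384), 3447051) = Add(-884, 3447051) = 3446167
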